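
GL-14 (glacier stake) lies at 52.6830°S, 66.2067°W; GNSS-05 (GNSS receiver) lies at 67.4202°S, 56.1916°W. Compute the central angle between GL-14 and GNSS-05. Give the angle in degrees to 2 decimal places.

Δφ = -14.7372°,  Δλ = 10.0151°
a = sin²(Δφ/2) + cos φ₁ cos φ₂ sin²(Δλ/2) = 0.018222
c = 2·arcsin(√a) = 0.270805 rad = 15.5160°

15.52°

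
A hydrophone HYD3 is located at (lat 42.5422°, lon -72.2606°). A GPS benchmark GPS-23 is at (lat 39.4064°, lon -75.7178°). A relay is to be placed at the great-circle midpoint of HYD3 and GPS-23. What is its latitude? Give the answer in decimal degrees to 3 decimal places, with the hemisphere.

Bx = cos φ₂ cos Δλ = 0.771257,  By = cos φ₂ sin Δλ = -0.046594
φₘ = atan2(sin φ₁ + sin φ₂, √((cos φ₁ + Bx)² + By²)) = 40.98720°
λₘ = λ₁ + atan2(By, cos φ₁ + Bx) = -74.03031°

40.987°N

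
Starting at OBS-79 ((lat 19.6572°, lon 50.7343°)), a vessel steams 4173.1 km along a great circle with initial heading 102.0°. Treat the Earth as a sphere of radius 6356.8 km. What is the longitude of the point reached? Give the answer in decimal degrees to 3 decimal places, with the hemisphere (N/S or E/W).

δ = d/R = 4173.1/6356.8 = 0.656478 rad
φ₂ = arcsin(sin φ₁ cos δ + cos φ₁ sin δ cos θ)
   = arcsin(0.33639·0.79215 + 0.94172·0.61033·-0.20791) = 8.45149°
λ₂ = λ₁ + atan2(sin θ sin δ cos φ₁, cos δ − sin φ₁ sin φ₂) = 87.85871°

87.859°E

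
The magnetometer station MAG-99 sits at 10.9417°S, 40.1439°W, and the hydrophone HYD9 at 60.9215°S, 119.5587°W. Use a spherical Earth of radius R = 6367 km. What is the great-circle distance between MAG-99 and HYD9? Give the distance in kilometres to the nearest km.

Δφ = -49.9798°,  Δλ = -79.4148°
a = sin²(Δφ/2) + cos φ₁ cos φ₂ sin²(Δλ/2) = 0.373230
c = 2·arcsin(√a) = 1.314458 rad = 75.3129°
d = R·c = 6367 × 1.314458 = 8369.2 km

8369 km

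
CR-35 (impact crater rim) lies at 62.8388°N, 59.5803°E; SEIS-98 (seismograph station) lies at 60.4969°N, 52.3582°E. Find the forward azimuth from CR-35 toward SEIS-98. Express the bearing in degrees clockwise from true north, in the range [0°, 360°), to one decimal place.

238.9°

Δλ = -7.2221°
y = sin Δλ · cos φ₂ = -0.061911
x = cos φ₁ sin φ₂ − sin φ₁ cos φ₂ cos Δλ = -0.037386
θ = atan2(y, x) = -121.1264° → 238.8736° (mod 360°)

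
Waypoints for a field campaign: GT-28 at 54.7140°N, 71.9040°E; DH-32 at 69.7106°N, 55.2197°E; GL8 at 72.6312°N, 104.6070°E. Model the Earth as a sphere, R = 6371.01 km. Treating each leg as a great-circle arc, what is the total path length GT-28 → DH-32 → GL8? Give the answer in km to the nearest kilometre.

GT-28→DH-32: c = 0.292561 rad, d = 1863.91 km
DH-32→GL8: c = 0.274473 rad, d = 1748.67 km
Total = 1863.91 + 1748.67 = 3612.58 km

3613 km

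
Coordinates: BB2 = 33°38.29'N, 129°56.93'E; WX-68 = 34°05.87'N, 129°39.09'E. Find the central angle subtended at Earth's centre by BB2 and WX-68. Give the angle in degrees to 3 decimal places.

BB2: φ = +33.63817°, λ = +129.94883°
WX-68: φ = +34.09783°, λ = +129.65150°
Δφ = 0.4597°,  Δλ = -0.2973°
a = sin²(Δφ/2) + cos φ₁ cos φ₂ sin²(Δλ/2) = 0.000021
c = 2·arcsin(√a) = 0.009107 rad = 0.5218°

0.522°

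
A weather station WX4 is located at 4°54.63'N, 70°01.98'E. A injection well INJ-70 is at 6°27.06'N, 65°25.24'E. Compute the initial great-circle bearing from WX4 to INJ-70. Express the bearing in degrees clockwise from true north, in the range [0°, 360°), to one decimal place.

WX4: φ = +4.91050°, λ = +70.03300°
INJ-70: φ = +6.45100°, λ = +65.42067°
Δλ = -4.6123°
y = sin Δλ · cos φ₂ = -0.079904
x = cos φ₁ sin φ₂ − sin φ₁ cos φ₂ cos Δλ = 0.027159
θ = atan2(y, x) = -71.2274° → 288.7726° (mod 360°)

288.8°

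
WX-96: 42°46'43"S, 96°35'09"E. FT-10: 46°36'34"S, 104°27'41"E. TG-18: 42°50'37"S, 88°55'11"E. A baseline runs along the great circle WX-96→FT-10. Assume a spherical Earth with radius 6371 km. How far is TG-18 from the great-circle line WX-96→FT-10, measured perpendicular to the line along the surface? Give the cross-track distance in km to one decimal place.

404.6 km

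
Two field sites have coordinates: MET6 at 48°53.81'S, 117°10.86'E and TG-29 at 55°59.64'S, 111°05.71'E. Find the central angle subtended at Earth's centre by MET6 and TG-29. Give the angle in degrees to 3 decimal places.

MET6: φ = -48.89683°, λ = +117.18100°
TG-29: φ = -55.99400°, λ = +111.09517°
Δφ = -7.0972°,  Δλ = -6.0858°
a = sin²(Δφ/2) + cos φ₁ cos φ₂ sin²(Δλ/2) = 0.004867
c = 2·arcsin(√a) = 0.139642 rad = 8.0009°

8.001°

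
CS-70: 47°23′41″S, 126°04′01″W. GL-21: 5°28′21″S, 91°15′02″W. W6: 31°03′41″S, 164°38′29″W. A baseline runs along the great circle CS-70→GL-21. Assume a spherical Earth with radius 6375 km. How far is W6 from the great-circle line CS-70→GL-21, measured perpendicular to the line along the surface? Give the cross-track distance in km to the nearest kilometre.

CS-70: φ = -47.39472°, λ = -126.06694°
GL-21: φ = -5.47250°, λ = -91.25056°
W6: φ = -31.06139°, λ = -164.64139°
δ₁₃ = central angle CS-70→W6 = 0.586087 rad  (haversine)
θ₁₃ = bearing CS-70→W6 = 285.053°,  θ₁₂ = bearing CS-70→GL-21 = 46.626°
dₓₜ = R·arcsin(sin δ₁₃ · sin(θ₁₃ − θ₁₂)) = 6375·arcsin(0.55311·sin(238.427°)) = -3128.113 km
|dₓₜ| = 3128.113 km

3128 km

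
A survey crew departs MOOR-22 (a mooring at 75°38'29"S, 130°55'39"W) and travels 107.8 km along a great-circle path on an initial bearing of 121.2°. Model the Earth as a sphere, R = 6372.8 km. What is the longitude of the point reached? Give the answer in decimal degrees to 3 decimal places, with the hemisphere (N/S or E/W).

MOOR-22: φ = -75.64139°, λ = -130.92750°
δ = d/R = 107.8/6372.8 = 0.016916 rad
φ₂ = arcsin(sin φ₁ cos δ + cos φ₁ sin δ cos θ)
   = arcsin(-0.96876·0.99986 + 0.24799·0.01691·-0.51803) = -76.11920°
λ₂ = λ₁ + atan2(sin θ sin δ cos φ₁, cos δ − sin φ₁ sin φ₂) = -127.46994°

127.470°W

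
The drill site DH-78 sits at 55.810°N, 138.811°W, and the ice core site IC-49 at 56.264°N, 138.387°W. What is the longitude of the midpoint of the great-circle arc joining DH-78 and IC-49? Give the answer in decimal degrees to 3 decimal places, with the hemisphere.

Bx = cos φ₂ cos Δλ = 0.555352,  By = cos φ₂ sin Δλ = 0.004110
φₘ = atan2(sin φ₁ + sin φ₂, √((cos φ₁ + Bx)² + By²)) = 56.03718°
λₘ = λ₁ + atan2(By, cos φ₁ + Bx) = -138.60025°

138.600°W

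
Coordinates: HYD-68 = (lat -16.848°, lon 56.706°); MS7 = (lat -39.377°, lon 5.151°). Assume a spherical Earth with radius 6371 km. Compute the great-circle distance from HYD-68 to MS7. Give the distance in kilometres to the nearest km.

5551 km

Δφ = -22.5290°,  Δλ = -51.5550°
a = sin²(Δφ/2) + cos φ₁ cos φ₂ sin²(Δλ/2) = 0.178069
c = 2·arcsin(√a) = 0.871261 rad = 49.9196°
d = R·c = 6371 × 0.871261 = 5550.8 km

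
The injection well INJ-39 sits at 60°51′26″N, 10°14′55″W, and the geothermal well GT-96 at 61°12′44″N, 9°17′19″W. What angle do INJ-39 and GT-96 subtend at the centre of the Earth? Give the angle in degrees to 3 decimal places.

0.585°

INJ-39: φ = +60.85722°, λ = -10.24861°
GT-96: φ = +61.21222°, λ = -9.28861°
Δφ = 0.3550°,  Δλ = 0.9600°
a = sin²(Δφ/2) + cos φ₁ cos φ₂ sin²(Δλ/2) = 0.000026
c = 2·arcsin(√a) = 0.010209 rad = 0.5849°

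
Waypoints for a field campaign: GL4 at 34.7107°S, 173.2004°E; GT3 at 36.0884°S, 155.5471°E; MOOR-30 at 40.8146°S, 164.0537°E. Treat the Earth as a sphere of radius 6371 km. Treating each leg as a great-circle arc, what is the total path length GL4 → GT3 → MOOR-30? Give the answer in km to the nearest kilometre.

2513 km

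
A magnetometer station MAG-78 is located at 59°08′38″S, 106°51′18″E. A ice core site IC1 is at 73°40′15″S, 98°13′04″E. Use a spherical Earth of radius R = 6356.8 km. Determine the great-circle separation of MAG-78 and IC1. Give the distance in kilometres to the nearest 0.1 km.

1652.7 km

MAG-78: φ = -59.14389°, λ = +106.85500°
IC1: φ = -73.67083°, λ = +98.21778°
Δφ = -14.5269°,  Δλ = -8.6372°
a = sin²(Δφ/2) + cos φ₁ cos φ₂ sin²(Δλ/2) = 0.016803
c = 2·arcsin(√a) = 0.259983 rad = 14.8959°
d = R·c = 6356.8 × 0.259983 = 1652.7 km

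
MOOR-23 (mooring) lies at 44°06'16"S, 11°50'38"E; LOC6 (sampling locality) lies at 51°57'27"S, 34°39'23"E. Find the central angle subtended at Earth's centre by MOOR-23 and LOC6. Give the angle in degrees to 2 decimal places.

17.06°

MOOR-23: φ = -44.10444°, λ = +11.84389°
LOC6: φ = -51.95750°, λ = +34.65639°
Δφ = -7.8531°,  Δλ = 22.8125°
a = sin²(Δφ/2) + cos φ₁ cos φ₂ sin²(Δλ/2) = 0.021996
c = 2·arcsin(√a) = 0.297719 rad = 17.0580°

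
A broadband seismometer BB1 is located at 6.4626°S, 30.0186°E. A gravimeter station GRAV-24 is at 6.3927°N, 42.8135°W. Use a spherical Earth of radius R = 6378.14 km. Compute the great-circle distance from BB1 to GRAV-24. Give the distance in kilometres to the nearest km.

Δφ = 12.8553°,  Δλ = -72.8321°
a = sin²(Δφ/2) + cos φ₁ cos φ₂ sin²(Δλ/2) = 0.360529
c = 2·arcsin(√a) = 1.288105 rad = 73.8030°
d = R·c = 6378.14 × 1.288105 = 8215.7 km

8216 km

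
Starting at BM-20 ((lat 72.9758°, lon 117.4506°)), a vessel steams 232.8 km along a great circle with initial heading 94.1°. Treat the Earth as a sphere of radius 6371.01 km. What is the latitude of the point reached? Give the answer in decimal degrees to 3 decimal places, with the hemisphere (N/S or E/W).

72.703°N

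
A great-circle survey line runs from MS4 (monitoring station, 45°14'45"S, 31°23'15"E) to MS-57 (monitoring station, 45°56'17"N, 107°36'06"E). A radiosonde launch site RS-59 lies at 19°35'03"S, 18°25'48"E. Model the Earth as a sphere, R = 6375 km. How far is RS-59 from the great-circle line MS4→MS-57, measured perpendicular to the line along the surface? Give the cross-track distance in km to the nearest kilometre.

2968 km

MS4: φ = -45.24583°, λ = +31.38750°
MS-57: φ = +45.93806°, λ = +107.60167°
RS-59: φ = -19.58417°, λ = +18.43000°
δ₁₃ = central angle MS4→RS-59 = 0.485426 rad  (haversine)
θ₁₃ = bearing MS4→RS-59 = 333.078°,  θ₁₂ = bearing MS4→MS-57 = 47.283°
dₓₜ = R·arcsin(sin δ₁₃ · sin(θ₁₃ − θ₁₂)) = 6375·arcsin(0.46659·sin(285.795°)) = -2968.257 km
|dₓₜ| = 2968.257 km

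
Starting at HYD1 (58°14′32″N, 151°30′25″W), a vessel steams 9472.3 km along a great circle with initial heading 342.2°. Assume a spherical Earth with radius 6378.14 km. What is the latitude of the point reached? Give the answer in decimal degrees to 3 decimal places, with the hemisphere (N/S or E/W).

HYD1: φ = +58.24222°, λ = -151.50694°
δ = d/R = 9472.3/6378.14 = 1.485119 rad
φ₂ = arcsin(sin φ₁ cos δ + cos φ₁ sin δ cos θ)
   = arcsin(0.85028·0.08557 + 0.52633·0.99633·0.95213) = 34.89370°
λ₂ = λ₁ + atan2(sin θ sin δ cos φ₁, cos δ − sin φ₁ sin φ₂) = 50.29100°

34.894°N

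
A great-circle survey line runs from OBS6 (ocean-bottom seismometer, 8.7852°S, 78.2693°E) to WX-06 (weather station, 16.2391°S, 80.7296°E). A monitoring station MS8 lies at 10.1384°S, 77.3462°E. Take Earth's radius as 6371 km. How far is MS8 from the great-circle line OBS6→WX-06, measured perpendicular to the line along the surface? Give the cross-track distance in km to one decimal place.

141.9 km

δ₁₃ = central angle OBS6→MS8 = 0.028466 rad  (haversine)
θ₁₃ = bearing OBS6→MS8 = 213.861°,  θ₁₂ = bearing OBS6→WX-06 = 162.392°
dₓₜ = R·arcsin(sin δ₁₃ · sin(θ₁₃ − θ₁₂)) = 6371·arcsin(0.02846·sin(51.469°)) = 141.865 km
|dₓₜ| = 141.865 km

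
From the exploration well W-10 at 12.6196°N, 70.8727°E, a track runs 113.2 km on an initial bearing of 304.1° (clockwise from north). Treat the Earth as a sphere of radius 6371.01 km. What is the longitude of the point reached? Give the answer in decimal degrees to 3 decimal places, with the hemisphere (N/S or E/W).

70.007°E

δ = d/R = 113.2/6371.01 = 0.017768 rad
φ₂ = arcsin(sin φ₁ cos δ + cos φ₁ sin δ cos θ)
   = arcsin(0.21848·0.99984 + 0.97584·0.01777·0.56064) = 13.18894°
λ₂ = λ₁ + atan2(sin θ sin δ cos φ₁, cos δ − sin φ₁ sin φ₂) = 70.00688°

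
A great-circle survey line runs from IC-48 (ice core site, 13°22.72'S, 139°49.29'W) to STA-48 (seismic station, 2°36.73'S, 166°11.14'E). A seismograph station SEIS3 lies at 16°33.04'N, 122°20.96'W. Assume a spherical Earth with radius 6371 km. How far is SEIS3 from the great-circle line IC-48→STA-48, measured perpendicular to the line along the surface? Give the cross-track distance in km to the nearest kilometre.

3469 km

IC-48: φ = -13.37867°, λ = -139.82150°
STA-48: φ = -2.61217°, λ = +166.18567°
SEIS3: φ = +16.55067°, λ = -122.34933°
δ₁₃ = central angle IC-48→SEIS3 = 0.603039 rad  (haversine)
θ₁₃ = bearing IC-48→SEIS3 = 30.495°,  θ₁₂ = bearing IC-48→STA-48 = 276.463°
dₓₜ = R·arcsin(sin δ₁₃ · sin(θ₁₃ − θ₁₂)) = 6371·arcsin(0.56715·sin(-245.969°)) = 3469.004 km
|dₓₜ| = 3469.004 km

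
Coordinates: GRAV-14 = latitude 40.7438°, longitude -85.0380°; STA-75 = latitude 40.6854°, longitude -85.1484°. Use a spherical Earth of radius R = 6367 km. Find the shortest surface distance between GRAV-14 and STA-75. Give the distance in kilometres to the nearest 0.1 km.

11.3 km

Δφ = -0.0584°,  Δλ = -0.1104°
a = sin²(Δφ/2) + cos φ₁ cos φ₂ sin²(Δλ/2) = 0.000001
c = 2·arcsin(√a) = 0.001781 rad = 0.1020°
d = R·c = 6367 × 0.001781 = 11.3 km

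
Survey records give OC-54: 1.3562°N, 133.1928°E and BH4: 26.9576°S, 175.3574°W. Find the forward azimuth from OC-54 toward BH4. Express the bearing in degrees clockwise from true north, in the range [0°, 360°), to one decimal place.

Δλ = 51.4498°
y = sin Δλ · cos φ₂ = 0.697085
x = cos φ₁ sin φ₂ − sin φ₁ cos φ₂ cos Δλ = -0.466351
θ = atan2(y, x) = 123.7826° → 123.7826° (mod 360°)

123.8°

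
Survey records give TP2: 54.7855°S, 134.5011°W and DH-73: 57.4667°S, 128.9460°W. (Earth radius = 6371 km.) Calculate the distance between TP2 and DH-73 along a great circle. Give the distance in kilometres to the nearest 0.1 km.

455.2 km

Δφ = -2.6812°,  Δλ = 5.5551°
a = sin²(Δφ/2) + cos φ₁ cos φ₂ sin²(Δλ/2) = 0.001276
c = 2·arcsin(√a) = 0.071445 rad = 4.0935°
d = R·c = 6371 × 0.071445 = 455.2 km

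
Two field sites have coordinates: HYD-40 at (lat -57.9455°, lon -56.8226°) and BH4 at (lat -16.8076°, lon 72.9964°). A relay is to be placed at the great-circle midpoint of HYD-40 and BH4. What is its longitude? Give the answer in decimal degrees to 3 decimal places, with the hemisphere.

39.563°E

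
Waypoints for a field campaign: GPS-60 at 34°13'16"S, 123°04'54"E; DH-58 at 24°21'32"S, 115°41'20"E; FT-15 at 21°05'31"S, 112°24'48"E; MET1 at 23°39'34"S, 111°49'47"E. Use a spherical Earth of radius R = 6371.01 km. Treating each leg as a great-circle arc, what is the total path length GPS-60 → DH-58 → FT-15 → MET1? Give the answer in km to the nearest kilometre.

2096 km

GPS-60: φ = -34.22111°, λ = +123.08167°
DH-58: φ = -24.35889°, λ = +115.68889°
FT-15: φ = -21.09194°, λ = +112.41333°
MET1: φ = -23.65944°, λ = +111.82972°
GPS-60→DH-58: c = 0.205491 rad, d = 1309.19 km
DH-58→FT-15: c = 0.077656 rad, d = 494.75 km
FT-15→MET1: c = 0.045790 rad, d = 291.73 km
Total = 1309.19 + 494.75 + 291.73 = 2095.66 km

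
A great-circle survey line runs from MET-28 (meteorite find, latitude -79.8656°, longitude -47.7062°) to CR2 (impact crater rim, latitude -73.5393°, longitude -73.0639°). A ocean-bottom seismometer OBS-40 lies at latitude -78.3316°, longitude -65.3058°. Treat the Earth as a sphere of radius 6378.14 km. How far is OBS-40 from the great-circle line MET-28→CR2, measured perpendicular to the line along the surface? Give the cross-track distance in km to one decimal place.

δ₁₃ = central angle MET-28→OBS-40 = 0.063636 rad  (haversine)
θ₁₃ = bearing MET-28→OBS-40 = 285.927°,  θ₁₂ = bearing MET-28→CR2 = 304.472°
dₓₜ = R·arcsin(sin δ₁₃ · sin(θ₁₃ − θ₁₂)) = 6378.14·arcsin(0.06359·sin(-18.544°)) = -129.008 km
|dₓₜ| = 129.008 km

129.0 km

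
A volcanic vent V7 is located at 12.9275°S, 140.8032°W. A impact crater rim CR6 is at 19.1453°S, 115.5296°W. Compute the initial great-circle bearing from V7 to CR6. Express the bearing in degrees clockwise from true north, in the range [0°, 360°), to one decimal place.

107.7°

Δλ = 25.2736°
y = sin Δλ · cos φ₂ = 0.403327
x = cos φ₁ sin φ₂ − sin φ₁ cos φ₂ cos Δλ = -0.128538
θ = atan2(y, x) = 107.6768° → 107.6768° (mod 360°)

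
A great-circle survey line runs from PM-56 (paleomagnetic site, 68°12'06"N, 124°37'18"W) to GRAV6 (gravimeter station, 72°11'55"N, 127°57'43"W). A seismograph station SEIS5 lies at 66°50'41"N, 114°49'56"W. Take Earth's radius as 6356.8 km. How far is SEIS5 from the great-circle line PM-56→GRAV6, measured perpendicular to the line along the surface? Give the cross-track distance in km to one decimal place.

PM-56: φ = +68.20167°, λ = -124.62167°
GRAV6: φ = +72.19861°, λ = -127.96194°
SEIS5: φ = +66.84472°, λ = -114.83222°
δ₁₃ = central angle PM-56→SEIS5 = 0.069391 rad  (haversine)
θ₁₃ = bearing PM-56→SEIS5 = 105.359°,  θ₁₂ = bearing PM-56→GRAV6 = 345.759°
dₓₜ = R·arcsin(sin δ₁₃ · sin(θ₁₃ − θ₁₂)) = 6356.8·arcsin(0.06934·sin(-240.400°)) = 383.464 km
|dₓₜ| = 383.464 km

383.5 km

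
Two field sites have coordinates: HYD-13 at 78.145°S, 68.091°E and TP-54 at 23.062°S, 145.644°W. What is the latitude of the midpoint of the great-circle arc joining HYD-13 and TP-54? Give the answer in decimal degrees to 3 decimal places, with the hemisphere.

Bx = cos φ₂ cos Δλ = -0.765154,  By = cos φ₂ sin Δλ = 0.510970
φₘ = atan2(sin φ₁ + sin φ₂, √((cos φ₁ + Bx)² + By²)) = -61.05597°
λₘ = λ₁ + atan2(By, cos φ₁ + Bx) = -154.30212°

61.056°S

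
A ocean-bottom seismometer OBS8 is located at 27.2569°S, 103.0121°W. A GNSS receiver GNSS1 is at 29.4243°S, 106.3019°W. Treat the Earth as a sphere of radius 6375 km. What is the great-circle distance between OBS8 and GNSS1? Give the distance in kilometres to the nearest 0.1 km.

Δφ = -2.1674°,  Δλ = -3.2898°
a = sin²(Δφ/2) + cos φ₁ cos φ₂ sin²(Δλ/2) = 0.000996
c = 2·arcsin(√a) = 0.063120 rad = 3.6165°
d = R·c = 6375 × 0.063120 = 402.4 km

402.4 km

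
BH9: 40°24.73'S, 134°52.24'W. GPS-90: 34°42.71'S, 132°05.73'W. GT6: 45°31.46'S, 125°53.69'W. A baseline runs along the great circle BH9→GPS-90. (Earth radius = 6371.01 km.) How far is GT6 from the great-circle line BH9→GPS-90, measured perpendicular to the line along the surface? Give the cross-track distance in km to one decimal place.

874.2 km

BH9: φ = -40.41217°, λ = -134.87067°
GPS-90: φ = -34.71183°, λ = -132.09550°
GT6: φ = -45.52433°, λ = -125.89483°
δ₁₃ = central angle BH9→GT6 = 0.145112 rad  (haversine)
θ₁₃ = bearing BH9→GT6 = 130.895°,  θ₁₂ = bearing BH9→GPS-90 = 21.961°
dₓₜ = R·arcsin(sin δ₁₃ · sin(θ₁₃ − θ₁₂)) = 6371.01·arcsin(0.14460·sin(108.934°)) = 874.162 km
|dₓₜ| = 874.162 km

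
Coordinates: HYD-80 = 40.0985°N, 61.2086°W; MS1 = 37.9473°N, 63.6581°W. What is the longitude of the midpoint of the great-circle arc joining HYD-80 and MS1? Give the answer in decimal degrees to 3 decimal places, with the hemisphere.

62.452°W

Bx = cos φ₂ cos Δλ = 0.787856,  By = cos φ₂ sin Δλ = -0.033703
φₘ = atan2(sin φ₁ + sin φ₂, √((cos φ₁ + Bx)² + By²)) = 39.02930°
λₘ = λ₁ + atan2(By, cos φ₁ + Bx) = -62.45199°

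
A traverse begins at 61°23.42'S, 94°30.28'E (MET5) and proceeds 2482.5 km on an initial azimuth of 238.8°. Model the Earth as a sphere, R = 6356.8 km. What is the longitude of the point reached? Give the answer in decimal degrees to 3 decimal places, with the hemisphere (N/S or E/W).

44.135°E

MET5: φ = -61.39033°, λ = +94.50467°
δ = d/R = 2482.5/6356.8 = 0.390527 rad
φ₂ = arcsin(sin φ₁ cos δ + cos φ₁ sin δ cos θ)
   = arcsin(-0.87790·0.92471 + 0.47884·0.38068·-0.51803) = -64.98961°
λ₂ = λ₁ + atan2(sin θ sin δ cos φ₁, cos δ − sin φ₁ sin φ₂) = 44.13514°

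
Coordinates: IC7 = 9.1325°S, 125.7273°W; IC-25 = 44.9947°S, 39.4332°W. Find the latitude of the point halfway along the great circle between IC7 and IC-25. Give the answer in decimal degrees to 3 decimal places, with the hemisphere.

34.684°S

Bx = cos φ₂ cos Δλ = 0.045708,  By = cos φ₂ sin Δλ = 0.705693
φₘ = atan2(sin φ₁ + sin φ₂, √((cos φ₁ + Bx)² + By²)) = -34.68398°
λₘ = λ₁ + atan2(By, cos φ₁ + Bx) = -91.38921°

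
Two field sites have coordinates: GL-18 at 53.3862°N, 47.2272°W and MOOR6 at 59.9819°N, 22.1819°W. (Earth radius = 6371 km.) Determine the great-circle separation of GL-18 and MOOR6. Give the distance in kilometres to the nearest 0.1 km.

1682.6 km

Δφ = 6.5957°,  Δλ = 25.0453°
a = sin²(Δφ/2) + cos φ₁ cos φ₂ sin²(Δλ/2) = 0.017337
c = 2·arcsin(√a) = 0.264105 rad = 15.1321°
d = R·c = 6371 × 0.264105 = 1682.6 km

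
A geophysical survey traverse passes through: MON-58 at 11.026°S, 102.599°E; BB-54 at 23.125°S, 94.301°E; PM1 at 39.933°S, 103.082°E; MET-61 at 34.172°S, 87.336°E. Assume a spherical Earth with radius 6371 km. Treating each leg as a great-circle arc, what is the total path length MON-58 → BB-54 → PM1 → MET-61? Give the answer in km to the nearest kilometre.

5185 km

MON-58→BB-54: c = 0.252317 rad, d = 1607.51 km
BB-54→PM1: c = 0.320704 rad, d = 2043.21 km
PM1→MET-61: c = 0.240821 rad, d = 1534.27 km
Total = 1607.51 + 2043.21 + 1534.27 = 5184.99 km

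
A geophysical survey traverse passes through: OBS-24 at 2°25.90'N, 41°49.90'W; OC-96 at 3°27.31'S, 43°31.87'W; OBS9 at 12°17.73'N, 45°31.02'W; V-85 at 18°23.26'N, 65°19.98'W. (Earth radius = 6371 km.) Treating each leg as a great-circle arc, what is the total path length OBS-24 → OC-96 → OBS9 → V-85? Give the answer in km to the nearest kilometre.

4675 km

OBS-24: φ = +2.43167°, λ = -41.83167°
OC-96: φ = -3.45517°, λ = -43.53117°
OBS9: φ = +12.29550°, λ = -45.51700°
V-85: φ = +18.38767°, λ = -65.33300°
OBS-24→OC-96: c = 0.106937 rad, d = 681.29 km
OC-96→OBS9: c = 0.277051 rad, d = 1765.09 km
OBS9→V-85: c = 0.349772 rad, d = 2228.40 km
Total = 681.29 + 1765.09 + 2228.40 = 4674.78 km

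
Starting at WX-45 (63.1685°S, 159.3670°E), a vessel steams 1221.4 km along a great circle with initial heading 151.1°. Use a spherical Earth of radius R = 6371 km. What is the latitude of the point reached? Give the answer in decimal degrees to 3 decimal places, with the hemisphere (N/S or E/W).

72.042°S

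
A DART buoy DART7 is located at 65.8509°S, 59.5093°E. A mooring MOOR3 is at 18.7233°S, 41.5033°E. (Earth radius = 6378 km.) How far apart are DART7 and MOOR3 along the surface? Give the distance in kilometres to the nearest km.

Δφ = 47.1276°,  Δλ = -18.0060°
a = sin²(Δφ/2) + cos φ₁ cos φ₂ sin²(Δλ/2) = 0.169304
c = 2·arcsin(√a) = 0.848124 rad = 48.5939°
d = R·c = 6378 × 0.848124 = 5409.3 km

5409 km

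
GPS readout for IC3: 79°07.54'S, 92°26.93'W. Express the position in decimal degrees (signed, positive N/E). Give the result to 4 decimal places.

lat: 79.1257° S → -79.1257°
lon: 92.4488° W → -92.4488°

-79.1257°, -92.4488°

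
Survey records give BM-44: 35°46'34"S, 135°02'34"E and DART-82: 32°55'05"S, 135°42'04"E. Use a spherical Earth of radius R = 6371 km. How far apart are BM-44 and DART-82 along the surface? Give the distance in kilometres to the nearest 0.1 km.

BM-44: φ = -35.77611°, λ = +135.04278°
DART-82: φ = -32.91806°, λ = +135.70111°
Δφ = 2.8581°,  Δλ = 0.6583°
a = sin²(Δφ/2) + cos φ₁ cos φ₂ sin²(Δλ/2) = 0.000644
c = 2·arcsin(√a) = 0.050776 rad = 2.9093°
d = R·c = 6371 × 0.050776 = 323.5 km

323.5 km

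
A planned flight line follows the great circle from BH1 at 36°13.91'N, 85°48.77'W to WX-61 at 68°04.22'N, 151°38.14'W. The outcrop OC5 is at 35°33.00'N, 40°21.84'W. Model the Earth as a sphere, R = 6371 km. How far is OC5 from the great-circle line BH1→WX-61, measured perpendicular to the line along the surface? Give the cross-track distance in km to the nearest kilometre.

BH1: φ = +36.23183°, λ = -85.81283°
WX-61: φ = +68.07033°, λ = -151.63567°
OC5: φ = +35.55000°, λ = -40.36400°
δ₁₃ = central angle BH1→OC5 = 0.636705 rad  (haversine)
θ₁₃ = bearing BH1→OC5 = 77.210°,  θ₁₂ = bearing BH1→WX-61 = 332.620°
dₓₜ = R·arcsin(sin δ₁₃ · sin(θ₁₃ − θ₁₂)) = 6371·arcsin(0.59455·sin(-255.410°)) = 3905.847 km
|dₓₜ| = 3905.847 km

3906 km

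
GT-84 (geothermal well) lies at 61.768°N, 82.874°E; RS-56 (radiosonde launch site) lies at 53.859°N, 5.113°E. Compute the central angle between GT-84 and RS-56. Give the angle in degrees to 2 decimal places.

Δφ = -7.9090°,  Δλ = -77.7610°
a = sin²(Δφ/2) + cos φ₁ cos φ₂ sin²(Δλ/2) = 0.114679
c = 2·arcsin(√a) = 0.690948 rad = 39.5884°

39.59°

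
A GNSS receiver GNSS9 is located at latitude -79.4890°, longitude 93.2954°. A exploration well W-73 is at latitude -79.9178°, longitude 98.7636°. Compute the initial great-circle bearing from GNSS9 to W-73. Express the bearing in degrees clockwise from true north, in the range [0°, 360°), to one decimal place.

Δλ = 5.4682°
y = sin Δλ · cos φ₂ = 0.016682
x = cos φ₁ sin φ₂ − sin φ₁ cos φ₂ cos Δλ = -0.008267
θ = atan2(y, x) = 116.3617° → 116.3617° (mod 360°)

116.4°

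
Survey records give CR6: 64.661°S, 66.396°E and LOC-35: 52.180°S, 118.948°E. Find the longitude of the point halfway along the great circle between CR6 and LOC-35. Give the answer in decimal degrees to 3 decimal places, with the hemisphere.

97.691°E

Bx = cos φ₂ cos Δλ = 0.372840,  By = cos φ₂ sin Δλ = 0.486809
φₘ = atan2(sin φ₁ + sin φ₂, √((cos φ₁ + Bx)² + By²)) = -61.04355°
λₘ = λ₁ + atan2(By, cos φ₁ + Bx) = 97.69114°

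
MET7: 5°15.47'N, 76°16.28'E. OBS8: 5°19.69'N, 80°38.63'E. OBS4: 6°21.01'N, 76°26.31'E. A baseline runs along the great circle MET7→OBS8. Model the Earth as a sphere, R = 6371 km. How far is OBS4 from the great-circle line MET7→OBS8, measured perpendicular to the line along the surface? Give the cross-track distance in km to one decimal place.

121.1 km

MET7: φ = +5.25783°, λ = +76.27133°
OBS8: φ = +5.32817°, λ = +80.64383°
OBS4: φ = +6.35017°, λ = +76.43850°
δ₁₃ = central angle MET7→OBS4 = 0.019285 rad  (haversine)
θ₁₃ = bearing MET7→OBS4 = 8.649°,  θ₁₂ = bearing MET7→OBS8 = 88.873°
dₓₜ = R·arcsin(sin δ₁₃ · sin(θ₁₃ − θ₁₂)) = 6371·arcsin(0.01928·sin(-80.225°)) = -121.078 km
|dₓₜ| = 121.078 km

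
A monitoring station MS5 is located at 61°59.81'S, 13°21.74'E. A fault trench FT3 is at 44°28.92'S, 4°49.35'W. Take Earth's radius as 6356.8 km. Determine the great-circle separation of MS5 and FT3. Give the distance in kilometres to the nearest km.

2270 km

MS5: φ = -61.99683°, λ = +13.36233°
FT3: φ = -44.48200°, λ = -4.82250°
Δφ = 17.5148°,  Δλ = -18.1848°
a = sin²(Δφ/2) + cos φ₁ cos φ₂ sin²(Δλ/2) = 0.031546
c = 2·arcsin(√a) = 0.357119 rad = 20.4614°
d = R·c = 6356.8 × 0.357119 = 2270.1 km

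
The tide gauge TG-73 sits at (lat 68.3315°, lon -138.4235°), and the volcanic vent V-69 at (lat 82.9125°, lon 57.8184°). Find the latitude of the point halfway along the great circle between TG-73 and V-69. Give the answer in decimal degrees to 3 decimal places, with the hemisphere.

Bx = cos φ₂ cos Δλ = -0.118461,  By = cos φ₂ sin Δλ = -0.034510
φₘ = atan2(sin φ₁ + sin φ₂, √((cos φ₁ + Bx)² + By²)) = 82.49582°
λₘ = λ₁ + atan2(By, cos φ₁ + Bx) = -146.25893°

82.496°N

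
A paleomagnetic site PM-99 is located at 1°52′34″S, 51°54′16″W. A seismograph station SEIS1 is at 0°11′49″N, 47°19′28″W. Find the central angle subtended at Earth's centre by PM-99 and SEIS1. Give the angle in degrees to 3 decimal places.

5.027°

PM-99: φ = -1.87611°, λ = -51.90444°
SEIS1: φ = +0.19694°, λ = -47.32444°
Δφ = 2.0731°,  Δλ = 4.5800°
a = sin²(Δφ/2) + cos φ₁ cos φ₂ sin²(Δλ/2) = 0.001923
c = 2·arcsin(√a) = 0.087732 rad = 5.0266°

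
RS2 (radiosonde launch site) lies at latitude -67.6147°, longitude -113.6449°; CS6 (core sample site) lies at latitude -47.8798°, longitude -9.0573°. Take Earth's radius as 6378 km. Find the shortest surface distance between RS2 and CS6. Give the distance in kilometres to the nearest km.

5741 km

Δφ = 19.7349°,  Δλ = 104.5876°
a = sin²(Δφ/2) + cos φ₁ cos φ₂ sin²(Δλ/2) = 0.189243
c = 2·arcsin(√a) = 0.900122 rad = 51.5732°
d = R·c = 6378 × 0.900122 = 5741.0 km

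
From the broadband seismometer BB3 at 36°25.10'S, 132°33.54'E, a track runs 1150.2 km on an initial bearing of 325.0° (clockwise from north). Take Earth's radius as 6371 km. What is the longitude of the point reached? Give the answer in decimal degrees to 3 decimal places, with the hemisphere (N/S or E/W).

125.876°E

BB3: φ = -36.41833°, λ = +132.55900°
δ = d/R = 1150.2/6371 = 0.180537 rad
φ₂ = arcsin(sin φ₁ cos δ + cos φ₁ sin δ cos θ)
   = arcsin(-0.59368·0.98375 + 0.80470·0.17956·0.81915) = -27.75345°
λ₂ = λ₁ + atan2(sin θ sin δ cos φ₁, cos δ − sin φ₁ sin φ₂) = 125.87587°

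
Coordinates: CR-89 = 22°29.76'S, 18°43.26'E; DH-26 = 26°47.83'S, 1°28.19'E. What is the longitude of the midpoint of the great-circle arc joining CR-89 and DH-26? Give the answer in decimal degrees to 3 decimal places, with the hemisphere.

10.245°E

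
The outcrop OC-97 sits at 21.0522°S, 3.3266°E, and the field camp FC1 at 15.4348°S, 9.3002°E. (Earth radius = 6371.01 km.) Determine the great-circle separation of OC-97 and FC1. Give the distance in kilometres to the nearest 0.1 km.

887.5 km

Δφ = 5.6174°,  Δλ = 5.9736°
a = sin²(Δφ/2) + cos φ₁ cos φ₂ sin²(Δλ/2) = 0.004844
c = 2·arcsin(√a) = 0.139304 rad = 7.9815°
d = R·c = 6371.01 × 0.139304 = 887.5 km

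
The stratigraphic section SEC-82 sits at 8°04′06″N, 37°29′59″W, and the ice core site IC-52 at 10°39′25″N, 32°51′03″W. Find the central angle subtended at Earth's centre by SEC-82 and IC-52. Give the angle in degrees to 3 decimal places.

5.267°

SEC-82: φ = +8.06833°, λ = -37.49972°
IC-52: φ = +10.65694°, λ = -32.85083°
Δφ = 2.5886°,  Δλ = 4.6489°
a = sin²(Δφ/2) + cos φ₁ cos φ₂ sin²(Δλ/2) = 0.002111
c = 2·arcsin(√a) = 0.091919 rad = 5.2666°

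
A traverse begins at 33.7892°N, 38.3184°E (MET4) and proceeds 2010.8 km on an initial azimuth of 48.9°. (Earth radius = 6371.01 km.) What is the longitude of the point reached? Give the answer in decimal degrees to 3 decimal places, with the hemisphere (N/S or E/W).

δ = d/R = 2010.8/6371.01 = 0.315617 rad
φ₂ = arcsin(sin φ₁ cos δ + cos φ₁ sin δ cos θ)
   = arcsin(0.55614·0.95060 + 0.83109·0.31040·0.65738) = 44.28704°
λ₂ = λ₁ + atan2(sin θ sin δ cos φ₁, cos δ − sin φ₁ sin φ₂) = 57.39039°

57.390°E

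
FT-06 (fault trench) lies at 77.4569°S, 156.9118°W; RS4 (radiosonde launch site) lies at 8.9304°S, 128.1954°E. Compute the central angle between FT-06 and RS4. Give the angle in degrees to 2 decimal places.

Δφ = 68.5265°,  Δλ = -74.8928°
a = sin²(Δφ/2) + cos φ₁ cos φ₂ sin²(Δλ/2) = 0.396278
c = 2·arcsin(√a) = 1.361834 rad = 78.0274°

78.03°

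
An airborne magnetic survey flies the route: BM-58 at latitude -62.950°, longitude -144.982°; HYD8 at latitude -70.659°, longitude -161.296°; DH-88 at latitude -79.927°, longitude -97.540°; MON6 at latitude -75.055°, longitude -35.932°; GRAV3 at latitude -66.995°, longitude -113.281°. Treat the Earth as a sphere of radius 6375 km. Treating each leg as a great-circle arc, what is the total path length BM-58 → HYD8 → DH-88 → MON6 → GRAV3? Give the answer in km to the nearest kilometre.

BM-58→HYD8: c = 0.174013 rad, d = 1109.33 km
HYD8→DH-88: c = 0.302367 rad, d = 1927.59 km
DH-88→MON6: c = 0.234077 rad, d = 1492.24 km
MON6→GRAV3: c = 0.424103 rad, d = 2703.66 km
Total = 1109.33 + 1927.59 + 1492.24 + 2703.66 = 7232.82 km

7233 km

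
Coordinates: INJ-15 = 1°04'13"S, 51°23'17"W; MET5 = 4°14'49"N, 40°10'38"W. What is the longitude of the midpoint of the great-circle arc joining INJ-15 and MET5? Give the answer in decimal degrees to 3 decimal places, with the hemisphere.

INJ-15: φ = -1.07028°, λ = -51.38806°
MET5: φ = +4.24694°, λ = -40.17722°
Bx = cos φ₂ cos Δλ = 0.978225,  By = cos φ₂ sin Δλ = 0.193886
φₘ = atan2(sin φ₁ + sin φ₂, √((cos φ₁ + Bx)² + By²)) = 1.59596°
λₘ = λ₁ + atan2(By, cos φ₁ + Bx) = -45.78988°

45.790°W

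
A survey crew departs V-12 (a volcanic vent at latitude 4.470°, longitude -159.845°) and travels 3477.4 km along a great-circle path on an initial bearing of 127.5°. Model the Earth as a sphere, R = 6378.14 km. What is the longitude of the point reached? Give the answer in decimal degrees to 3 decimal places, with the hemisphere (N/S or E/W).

δ = d/R = 3477.4/6378.14 = 0.545206 rad
φ₂ = arcsin(sin φ₁ cos δ + cos φ₁ sin δ cos θ)
   = arcsin(0.07794·0.85502 + 0.99696·0.51859·-0.60876) = -14.36523°
λ₂ = λ₁ + atan2(sin θ sin δ cos φ₁, cos δ − sin φ₁ sin φ₂) = -134.71286°

134.713°W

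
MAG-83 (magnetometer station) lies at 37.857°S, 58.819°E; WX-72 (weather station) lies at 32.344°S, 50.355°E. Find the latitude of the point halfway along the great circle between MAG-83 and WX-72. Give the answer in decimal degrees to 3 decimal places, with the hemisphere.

35.174°S

Bx = cos φ₂ cos Δλ = 0.835650,  By = cos φ₂ sin Δλ = -0.124352
φₘ = atan2(sin φ₁ + sin φ₂, √((cos φ₁ + Bx)² + By²)) = -35.17404°
λₘ = λ₁ + atan2(By, cos φ₁ + Bx) = 54.44353°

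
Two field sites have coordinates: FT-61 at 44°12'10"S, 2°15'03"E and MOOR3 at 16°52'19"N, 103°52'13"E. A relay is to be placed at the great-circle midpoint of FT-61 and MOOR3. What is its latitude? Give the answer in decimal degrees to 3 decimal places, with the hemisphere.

20.754°S

FT-61: φ = -44.20278°, λ = +2.25083°
MOOR3: φ = +16.87194°, λ = +103.87028°
Bx = cos φ₂ cos Δλ = -0.192741,  By = cos φ₂ sin Δλ = 0.937345
φₘ = atan2(sin φ₁ + sin φ₂, √((cos φ₁ + Bx)² + By²)) = -20.75416°
λₘ = λ₁ + atan2(By, cos φ₁ + Bx) = 63.03818°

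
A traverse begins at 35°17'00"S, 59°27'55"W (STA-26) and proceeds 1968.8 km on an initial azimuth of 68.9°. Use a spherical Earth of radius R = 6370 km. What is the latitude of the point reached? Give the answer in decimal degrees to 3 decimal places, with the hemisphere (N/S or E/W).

STA-26: φ = -35.28333°, λ = -59.46528°
δ = d/R = 1968.8/6370 = 0.309074 rad
φ₂ = arcsin(sin φ₁ cos δ + cos φ₁ sin δ cos θ)
   = arcsin(-0.57762·0.95262 + 0.81631·0.30418·0.36000) = -27.44278°
λ₂ = λ₁ + atan2(sin θ sin δ cos φ₁, cos δ − sin φ₁ sin φ₂) = -40.81655°

27.443°S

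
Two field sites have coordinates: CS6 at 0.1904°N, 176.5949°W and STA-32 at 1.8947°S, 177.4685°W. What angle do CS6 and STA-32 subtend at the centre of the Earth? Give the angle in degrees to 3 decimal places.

2.261°

Δφ = -2.0851°,  Δλ = -0.8736°
a = sin²(Δφ/2) + cos φ₁ cos φ₂ sin²(Δλ/2) = 0.000389
c = 2·arcsin(√a) = 0.039456 rad = 2.2607°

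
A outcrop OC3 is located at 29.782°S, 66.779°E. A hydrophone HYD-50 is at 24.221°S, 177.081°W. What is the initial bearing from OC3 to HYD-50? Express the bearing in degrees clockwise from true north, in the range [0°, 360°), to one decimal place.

Δλ = 116.1400°
y = sin Δλ · cos φ₂ = 0.818694
x = cos φ₁ sin φ₂ − sin φ₁ cos φ₂ cos Δλ = -0.555637
θ = atan2(y, x) = 124.1643° → 124.1643° (mod 360°)

124.2°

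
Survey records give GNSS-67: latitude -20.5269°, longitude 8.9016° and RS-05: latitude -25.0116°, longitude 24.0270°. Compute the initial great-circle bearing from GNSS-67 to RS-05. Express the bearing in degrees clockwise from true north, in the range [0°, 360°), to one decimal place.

Δλ = 15.1254°
y = sin Δλ · cos φ₂ = 0.236463
x = cos φ₁ sin φ₂ − sin φ₁ cos φ₂ cos Δλ = -0.089201
θ = atan2(y, x) = 110.6680° → 110.6680° (mod 360°)

110.7°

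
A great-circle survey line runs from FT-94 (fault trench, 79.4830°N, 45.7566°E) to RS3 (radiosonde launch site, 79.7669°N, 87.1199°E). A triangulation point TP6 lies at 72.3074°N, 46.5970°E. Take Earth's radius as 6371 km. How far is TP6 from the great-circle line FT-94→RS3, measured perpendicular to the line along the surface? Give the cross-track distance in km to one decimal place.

δ₁₃ = central angle FT-94→TP6 = 0.125286 rad  (haversine)
θ₁₃ = bearing FT-94→TP6 = 177.956°,  θ₁₂ = bearing FT-94→RS3 = 67.541°
dₓₜ = R·arcsin(sin δ₁₃ · sin(θ₁₃ − θ₁₂)) = 6371·arcsin(0.12496·sin(110.414°)) = 747.825 km
|dₓₜ| = 747.825 km

747.8 km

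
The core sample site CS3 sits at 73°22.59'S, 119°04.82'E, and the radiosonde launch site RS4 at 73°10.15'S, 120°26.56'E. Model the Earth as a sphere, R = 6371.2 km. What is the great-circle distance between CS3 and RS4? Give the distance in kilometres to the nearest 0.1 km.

49.3 km

CS3: φ = -73.37650°, λ = +119.08033°
RS4: φ = -73.16917°, λ = +120.44267°
Δφ = 0.2073°,  Δλ = 1.3623°
a = sin²(Δφ/2) + cos φ₁ cos φ₂ sin²(Δλ/2) = 0.000015
c = 2·arcsin(√a) = 0.007741 rad = 0.4435°
d = R·c = 6371.2 × 0.007741 = 49.3 km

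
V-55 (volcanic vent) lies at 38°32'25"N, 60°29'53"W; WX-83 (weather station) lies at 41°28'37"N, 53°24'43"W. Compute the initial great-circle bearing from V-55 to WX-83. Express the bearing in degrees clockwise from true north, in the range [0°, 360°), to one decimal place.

V-55: φ = +38.54028°, λ = -60.49806°
WX-83: φ = +41.47694°, λ = -53.41194°
Δλ = 7.0861°
y = sin Δλ · cos φ₂ = 0.092425
x = cos φ₁ sin φ₂ − sin φ₁ cos φ₂ cos Δλ = 0.054798
θ = atan2(y, x) = 59.3368° → 59.3368° (mod 360°)

59.3°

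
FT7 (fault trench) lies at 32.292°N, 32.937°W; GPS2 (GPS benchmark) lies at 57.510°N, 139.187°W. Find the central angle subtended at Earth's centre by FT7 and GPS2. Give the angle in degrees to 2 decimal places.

71.12°

Δφ = 25.2180°,  Δλ = -106.2500°
a = sin²(Δφ/2) + cos φ₁ cos φ₂ sin²(Δλ/2) = 0.338222
c = 2·arcsin(√a) = 1.241312 rad = 71.1219°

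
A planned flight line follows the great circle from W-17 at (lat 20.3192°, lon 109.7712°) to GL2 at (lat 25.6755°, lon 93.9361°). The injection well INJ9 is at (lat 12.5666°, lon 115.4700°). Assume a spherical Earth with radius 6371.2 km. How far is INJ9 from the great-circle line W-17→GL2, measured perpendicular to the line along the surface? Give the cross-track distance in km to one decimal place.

δ₁₃ = central angle W-17→INJ9 = 0.165501 rad  (haversine)
θ₁₃ = bearing W-17→INJ9 = 143.964°,  θ₁₂ = bearing W-17→GL2 = 293.165°
dₓₜ = R·arcsin(sin δ₁₃ · sin(θ₁₃ − θ₁₂)) = 6371.2·arcsin(0.16475·sin(-149.201°)) = -538.076 km
|dₓₜ| = 538.076 km

538.1 km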